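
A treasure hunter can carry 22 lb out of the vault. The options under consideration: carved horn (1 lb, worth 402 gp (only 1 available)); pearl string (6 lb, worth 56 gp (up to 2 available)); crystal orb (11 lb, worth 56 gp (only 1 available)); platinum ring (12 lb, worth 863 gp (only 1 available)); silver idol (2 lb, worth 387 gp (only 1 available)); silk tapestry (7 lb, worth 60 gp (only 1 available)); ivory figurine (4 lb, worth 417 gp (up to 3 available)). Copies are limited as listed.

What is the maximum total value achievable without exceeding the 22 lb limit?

2100

Density check — carved horn 402.00, silver idol 193.50, ivory figurine 104.25 are the best per lb.
Taking the top-ratio items first gives carved horn + pearl string + silver idol + 3×ivory figurine for 2096 (21 lb).
The 6 lb tied up in pearl string is better spent on silk tapestry — total rises to 2100 (22 lb).
Nothing else within 22 lb beats 2100.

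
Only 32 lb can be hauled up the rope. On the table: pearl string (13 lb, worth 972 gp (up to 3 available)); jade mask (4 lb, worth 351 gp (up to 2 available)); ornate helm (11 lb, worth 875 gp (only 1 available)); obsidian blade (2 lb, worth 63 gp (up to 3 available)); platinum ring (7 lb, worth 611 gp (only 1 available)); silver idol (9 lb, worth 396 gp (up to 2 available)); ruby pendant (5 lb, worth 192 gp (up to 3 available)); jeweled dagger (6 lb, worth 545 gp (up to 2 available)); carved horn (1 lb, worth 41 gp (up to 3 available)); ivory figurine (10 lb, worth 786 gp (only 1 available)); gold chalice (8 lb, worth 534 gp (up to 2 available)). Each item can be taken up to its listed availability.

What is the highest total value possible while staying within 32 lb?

2733

Density check — jeweled dagger 90.83, jade mask 87.75, platinum ring 87.29, ornate helm 79.55 are the best per lb.
Greedy by ratio would take 2×jade mask + obsidian blade + platinum ring + 2×jeweled dagger + 3×carved horn: 32 lb used, total 2589.
Replace obsidian blade and jeweled dagger and 3×carved horn with ornate helm: the trade gains 144 net, giving 2733 at 32 lb.
Every other selection either busts 32 lb or exceeds an availability limit or fails to beat 2733.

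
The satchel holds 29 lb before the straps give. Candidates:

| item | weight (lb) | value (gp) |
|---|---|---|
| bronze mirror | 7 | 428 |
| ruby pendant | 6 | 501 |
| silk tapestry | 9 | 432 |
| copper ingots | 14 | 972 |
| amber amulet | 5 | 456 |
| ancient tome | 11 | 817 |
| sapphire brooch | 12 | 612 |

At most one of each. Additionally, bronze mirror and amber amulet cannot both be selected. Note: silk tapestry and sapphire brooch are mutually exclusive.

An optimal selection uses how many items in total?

3

Best achievable value is 1930.
For example ruby pendant + ancient tome + sapphire brooch achieves it, using 29 lb.
Every optimal selection uses 3 items.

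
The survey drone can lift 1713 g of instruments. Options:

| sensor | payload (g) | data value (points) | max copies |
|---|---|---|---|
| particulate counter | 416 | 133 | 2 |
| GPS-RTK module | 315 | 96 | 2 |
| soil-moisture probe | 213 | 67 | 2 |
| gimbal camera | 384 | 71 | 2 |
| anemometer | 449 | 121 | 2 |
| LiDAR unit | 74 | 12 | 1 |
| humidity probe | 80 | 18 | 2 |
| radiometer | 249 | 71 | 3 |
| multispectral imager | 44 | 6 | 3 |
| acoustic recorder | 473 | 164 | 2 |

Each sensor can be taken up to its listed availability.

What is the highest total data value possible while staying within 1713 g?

Greedy by ratio would take particulate counter + soil-moisture probe + humidity probe + multispectral imager + 2×acoustic recorder: 1699 g used, total 552.
Reworking the packing: GPS-RTK module + 2×soil-moisture probe + 2×acoustic recorder uses 1687 g and improves the total to 558.
That's the maximum — no swap from here does better than 558.

558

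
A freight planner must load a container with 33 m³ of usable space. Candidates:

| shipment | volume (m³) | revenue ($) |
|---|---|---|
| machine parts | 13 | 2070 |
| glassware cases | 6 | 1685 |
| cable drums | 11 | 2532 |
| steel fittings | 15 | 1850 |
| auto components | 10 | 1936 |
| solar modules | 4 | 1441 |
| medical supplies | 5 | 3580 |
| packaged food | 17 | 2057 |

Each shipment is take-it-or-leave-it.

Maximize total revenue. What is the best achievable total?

9733

By revenue per m³: medical supplies 716.00, solar modules 360.25, glassware cases 280.83, cable drums 230.18 lead.
Greedy by ratio would take glassware cases + cable drums + solar modules + medical supplies: 26 m³ used, total 9238.
Dropping solar modules frees 4 m³; slotting in auto components (10 m³) lifts the total to 9733 at 32 m³.
Runner-up machine parts + cable drums + solar modules + medical supplies tops out at 9623.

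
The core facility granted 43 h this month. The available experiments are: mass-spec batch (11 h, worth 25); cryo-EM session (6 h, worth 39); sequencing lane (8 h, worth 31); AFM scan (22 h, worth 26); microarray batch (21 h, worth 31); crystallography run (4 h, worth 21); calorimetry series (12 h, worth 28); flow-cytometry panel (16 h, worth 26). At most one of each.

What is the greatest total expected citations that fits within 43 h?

144

By expected citations per h: cryo-EM session 6.50, crystallography run 5.25, sequencing lane 3.88, calorimetry series 2.33 lead.
Best packing: mass-spec batch + cryo-EM session + sequencing lane + crystallography run + calorimetry series — 41 h, 144 total.
Next best is cryo-EM session + sequencing lane + calorimetry series + flow-cytometry panel at 124 (42 h) — short by 20.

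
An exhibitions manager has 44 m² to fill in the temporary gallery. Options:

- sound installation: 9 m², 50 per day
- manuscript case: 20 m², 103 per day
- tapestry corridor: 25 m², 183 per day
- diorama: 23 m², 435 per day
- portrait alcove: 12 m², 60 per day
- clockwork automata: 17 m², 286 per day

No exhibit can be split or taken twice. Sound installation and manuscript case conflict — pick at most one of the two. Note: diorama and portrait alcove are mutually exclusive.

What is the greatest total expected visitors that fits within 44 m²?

By expected visitors per m²: diorama 18.91, clockwork automata 16.82, tapestry corridor 7.32 lead.
The ratio ordering already packs tightly: diorama + clockwork automata, 40 m², 721.
An exhaustive check of the 64 subsets confirms 721.

721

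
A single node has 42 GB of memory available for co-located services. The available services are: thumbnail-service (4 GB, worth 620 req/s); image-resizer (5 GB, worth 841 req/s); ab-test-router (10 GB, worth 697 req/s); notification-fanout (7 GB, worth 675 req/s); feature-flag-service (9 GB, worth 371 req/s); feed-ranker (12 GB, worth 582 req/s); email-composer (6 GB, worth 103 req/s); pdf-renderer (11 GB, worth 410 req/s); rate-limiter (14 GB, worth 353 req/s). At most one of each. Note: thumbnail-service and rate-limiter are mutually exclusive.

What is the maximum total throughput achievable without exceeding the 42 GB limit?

3415

Thumbnail-service + image-resizer + ab-test-router + notification-fanout + feed-ranker uses 38 of the 42 GB and totals 3415.
Nothing else feasible within 42 GB beats 3415.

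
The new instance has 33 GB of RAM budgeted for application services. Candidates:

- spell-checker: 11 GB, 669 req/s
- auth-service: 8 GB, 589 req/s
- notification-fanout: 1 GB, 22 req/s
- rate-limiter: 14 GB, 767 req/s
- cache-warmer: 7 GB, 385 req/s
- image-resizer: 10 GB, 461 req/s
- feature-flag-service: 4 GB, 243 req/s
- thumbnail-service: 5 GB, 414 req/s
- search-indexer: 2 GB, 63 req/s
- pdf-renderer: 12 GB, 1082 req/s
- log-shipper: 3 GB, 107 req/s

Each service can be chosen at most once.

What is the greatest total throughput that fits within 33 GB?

2492

By throughput per GB: pdf-renderer 90.17, thumbnail-service 82.80, auth-service 73.62, spell-checker 60.82 lead.
Taking the top-ratio services first gives auth-service + notification-fanout + feature-flag-service + thumbnail-service + pdf-renderer + log-shipper for 2457 (33 GB).
Replace feature-flag-service and log-shipper with cache-warmer: the trade gains 35 net, giving 2492 at 33 GB.
That's the maximum — no swap from here does better than 2492.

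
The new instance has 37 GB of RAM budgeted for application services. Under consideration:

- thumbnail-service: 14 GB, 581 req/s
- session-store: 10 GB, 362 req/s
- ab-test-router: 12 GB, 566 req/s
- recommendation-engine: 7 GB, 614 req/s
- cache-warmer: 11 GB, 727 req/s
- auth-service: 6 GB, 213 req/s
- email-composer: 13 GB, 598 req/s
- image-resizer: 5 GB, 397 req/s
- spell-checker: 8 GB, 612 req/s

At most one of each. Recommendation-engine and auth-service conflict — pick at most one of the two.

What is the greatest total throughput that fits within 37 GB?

Ranking by ratio (throughput/GB): recommendation-engine 87.71, image-resizer 79.40, spell-checker 76.50.
Best packing: recommendation-engine + cache-warmer + image-resizer + spell-checker — 31 GB, 2350 total.
Nothing else feasible within 37 GB beats 2350.

2350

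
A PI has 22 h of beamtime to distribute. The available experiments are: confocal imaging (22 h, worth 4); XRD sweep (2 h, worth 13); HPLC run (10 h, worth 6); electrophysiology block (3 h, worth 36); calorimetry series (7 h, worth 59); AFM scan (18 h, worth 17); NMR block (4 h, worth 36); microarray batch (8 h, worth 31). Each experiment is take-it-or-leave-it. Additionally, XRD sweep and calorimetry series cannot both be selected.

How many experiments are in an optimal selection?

Optimal total is 162.
electrophysiology block + calorimetry series + NMR block + microarray batch hits 162 at 22 h.
All optima have 4 experiments.

4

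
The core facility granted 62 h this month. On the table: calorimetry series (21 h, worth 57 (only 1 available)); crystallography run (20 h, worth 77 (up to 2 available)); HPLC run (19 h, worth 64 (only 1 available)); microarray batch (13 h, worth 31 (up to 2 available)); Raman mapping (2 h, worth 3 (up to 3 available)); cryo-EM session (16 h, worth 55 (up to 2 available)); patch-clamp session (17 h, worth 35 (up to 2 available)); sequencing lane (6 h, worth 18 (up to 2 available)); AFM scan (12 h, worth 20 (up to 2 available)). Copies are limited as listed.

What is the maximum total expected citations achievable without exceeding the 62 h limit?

227

The ratio ordering already packs tightly: 2×crystallography run + cryo-EM session + sequencing lane, 62 h, 227.
No other feasible combination exceeds 227.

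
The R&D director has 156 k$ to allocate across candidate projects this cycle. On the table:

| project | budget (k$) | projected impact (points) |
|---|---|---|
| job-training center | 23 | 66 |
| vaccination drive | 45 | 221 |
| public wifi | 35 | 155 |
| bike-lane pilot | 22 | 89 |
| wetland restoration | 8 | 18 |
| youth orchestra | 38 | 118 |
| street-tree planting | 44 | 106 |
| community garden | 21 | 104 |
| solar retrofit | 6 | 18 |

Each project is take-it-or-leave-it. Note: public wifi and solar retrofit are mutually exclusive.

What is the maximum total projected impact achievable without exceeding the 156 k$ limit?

Job-training center + vaccination drive + public wifi + bike-lane pilot + wetland restoration + community garden uses 154 of the 156 k$ and totals 653.

653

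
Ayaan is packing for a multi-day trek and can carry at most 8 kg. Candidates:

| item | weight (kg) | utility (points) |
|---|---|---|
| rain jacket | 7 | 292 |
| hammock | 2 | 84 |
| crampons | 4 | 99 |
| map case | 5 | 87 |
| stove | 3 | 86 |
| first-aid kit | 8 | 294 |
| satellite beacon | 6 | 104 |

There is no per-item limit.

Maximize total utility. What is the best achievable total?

336

4×hammock uses 8 of the 8 kg and totals 336.
Nothing else within 8 kg beats 336.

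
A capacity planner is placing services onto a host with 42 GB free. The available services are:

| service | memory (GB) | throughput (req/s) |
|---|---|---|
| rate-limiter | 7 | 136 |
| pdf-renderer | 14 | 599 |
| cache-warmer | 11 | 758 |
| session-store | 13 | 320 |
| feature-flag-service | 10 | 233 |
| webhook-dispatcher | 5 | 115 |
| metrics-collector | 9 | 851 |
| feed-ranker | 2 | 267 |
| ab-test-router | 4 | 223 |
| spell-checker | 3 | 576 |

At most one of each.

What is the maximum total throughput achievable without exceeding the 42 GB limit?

A density-first pass picks cache-warmer + session-store + metrics-collector + feed-ranker + ab-test-router + spell-checker — 2995 at 42 GB.
The 17 GB tied up in session-store and ab-test-router is better spent on pdf-renderer — total rises to 3051 (39 GB).
The spare 3 GB is too small for any remaining service, and no exchange beats 3051.

3051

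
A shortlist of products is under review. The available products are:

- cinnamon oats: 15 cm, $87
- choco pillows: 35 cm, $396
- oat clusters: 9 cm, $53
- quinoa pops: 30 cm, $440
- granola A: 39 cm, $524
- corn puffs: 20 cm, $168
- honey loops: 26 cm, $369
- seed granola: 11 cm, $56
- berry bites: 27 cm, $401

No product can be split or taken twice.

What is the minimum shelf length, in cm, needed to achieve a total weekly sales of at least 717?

53

Look for the lowest-shelf combination reaching 717.
honey loops + berry bites: 770 weekly sales at 53 cm.
No combination under 53 cm hits 717.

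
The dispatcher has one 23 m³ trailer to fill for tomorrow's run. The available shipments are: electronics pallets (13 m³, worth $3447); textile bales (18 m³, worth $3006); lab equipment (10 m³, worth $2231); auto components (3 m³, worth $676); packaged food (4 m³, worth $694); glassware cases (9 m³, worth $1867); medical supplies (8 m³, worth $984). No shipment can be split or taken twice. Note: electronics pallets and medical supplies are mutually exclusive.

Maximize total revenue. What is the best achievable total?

Greedy by ratio would take electronics pallets + auto components + packaged food: 20 m³ used, total 4817.
The 7 m³ tied up in auto components and packaged food is better spent on lab equipment — total rises to 5678 (23 m³).
Next best is electronics pallets + glassware cases at 5314 (22 m³) — short by 364.

5678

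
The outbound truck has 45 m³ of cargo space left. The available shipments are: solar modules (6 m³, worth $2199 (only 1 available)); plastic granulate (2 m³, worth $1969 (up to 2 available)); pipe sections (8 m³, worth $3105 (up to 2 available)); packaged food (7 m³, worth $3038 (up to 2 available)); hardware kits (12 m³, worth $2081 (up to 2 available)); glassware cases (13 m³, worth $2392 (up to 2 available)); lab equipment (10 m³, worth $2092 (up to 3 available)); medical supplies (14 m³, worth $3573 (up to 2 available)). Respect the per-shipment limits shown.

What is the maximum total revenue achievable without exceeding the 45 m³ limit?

18423

Ranking by ratio (revenue/m³): plastic granulate 984.50, packaged food 434.00, pipe sections 388.12.
Best packing: solar modules + 2×plastic granulate + 2×pipe sections + 2×packaged food — 40 m³, 18423 total.
The spare 5 m³ is too small for any remaining shipment, and no exchange beats 18423.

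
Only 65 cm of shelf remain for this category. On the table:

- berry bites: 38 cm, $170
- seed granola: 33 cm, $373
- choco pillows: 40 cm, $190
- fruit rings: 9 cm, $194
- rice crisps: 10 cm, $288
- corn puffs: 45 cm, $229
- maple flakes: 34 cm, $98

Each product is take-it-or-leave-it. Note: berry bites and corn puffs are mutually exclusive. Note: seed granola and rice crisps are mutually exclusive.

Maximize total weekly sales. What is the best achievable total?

Taking fruit rings + rice crisps + corn puffs: 64 cm used, 711 in weekly sales.
An exhaustive check of the 128 subsets confirms 711.

711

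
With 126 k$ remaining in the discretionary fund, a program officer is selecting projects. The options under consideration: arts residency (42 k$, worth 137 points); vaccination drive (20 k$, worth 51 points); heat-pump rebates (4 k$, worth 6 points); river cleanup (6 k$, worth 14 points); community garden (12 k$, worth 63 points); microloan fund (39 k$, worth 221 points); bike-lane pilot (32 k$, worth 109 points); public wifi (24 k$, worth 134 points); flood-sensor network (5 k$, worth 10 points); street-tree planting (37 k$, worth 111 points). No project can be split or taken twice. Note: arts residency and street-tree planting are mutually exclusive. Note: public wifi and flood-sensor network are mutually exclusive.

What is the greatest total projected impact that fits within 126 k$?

Arts residency + river cleanup + community garden + microloan fund + public wifi uses 123 of the 126 k$ and totals 569.

569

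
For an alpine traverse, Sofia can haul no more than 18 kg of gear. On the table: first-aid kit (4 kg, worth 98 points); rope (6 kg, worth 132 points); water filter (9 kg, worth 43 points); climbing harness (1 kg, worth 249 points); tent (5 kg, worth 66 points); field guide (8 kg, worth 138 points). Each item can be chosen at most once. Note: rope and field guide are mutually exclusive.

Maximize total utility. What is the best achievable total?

Greedy by ratio would take first-aid kit + rope + climbing harness + tent: 16 kg used, total 545.
Replace rope with field guide: the trade gains 6 net, giving 551 at 18 kg.
Next best is first-aid kit + rope + climbing harness + tent at 545 (16 kg) — short by 6.

551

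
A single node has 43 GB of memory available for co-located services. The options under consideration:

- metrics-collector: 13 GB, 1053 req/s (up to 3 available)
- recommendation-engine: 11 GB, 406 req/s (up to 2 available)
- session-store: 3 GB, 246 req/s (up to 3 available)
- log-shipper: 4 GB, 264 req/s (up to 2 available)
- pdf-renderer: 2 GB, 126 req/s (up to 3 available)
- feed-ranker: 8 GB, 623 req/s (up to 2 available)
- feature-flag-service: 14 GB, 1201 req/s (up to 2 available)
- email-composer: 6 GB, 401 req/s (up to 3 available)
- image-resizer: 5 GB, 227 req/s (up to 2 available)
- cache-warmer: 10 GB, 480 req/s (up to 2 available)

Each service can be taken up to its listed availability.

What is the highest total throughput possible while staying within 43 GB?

3581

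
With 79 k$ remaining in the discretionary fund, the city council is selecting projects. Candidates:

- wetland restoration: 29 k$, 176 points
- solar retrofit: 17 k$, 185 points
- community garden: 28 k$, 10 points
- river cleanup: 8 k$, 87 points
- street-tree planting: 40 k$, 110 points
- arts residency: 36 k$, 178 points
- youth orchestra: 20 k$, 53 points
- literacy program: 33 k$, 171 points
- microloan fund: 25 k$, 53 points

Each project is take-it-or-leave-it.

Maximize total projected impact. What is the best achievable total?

532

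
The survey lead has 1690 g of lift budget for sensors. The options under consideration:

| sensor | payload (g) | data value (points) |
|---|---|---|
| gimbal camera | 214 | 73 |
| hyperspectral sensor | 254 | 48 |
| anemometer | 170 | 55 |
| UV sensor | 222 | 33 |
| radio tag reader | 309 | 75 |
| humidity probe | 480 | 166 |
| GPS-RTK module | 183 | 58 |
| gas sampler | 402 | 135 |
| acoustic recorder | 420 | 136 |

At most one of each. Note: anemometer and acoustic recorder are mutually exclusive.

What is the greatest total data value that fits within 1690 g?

520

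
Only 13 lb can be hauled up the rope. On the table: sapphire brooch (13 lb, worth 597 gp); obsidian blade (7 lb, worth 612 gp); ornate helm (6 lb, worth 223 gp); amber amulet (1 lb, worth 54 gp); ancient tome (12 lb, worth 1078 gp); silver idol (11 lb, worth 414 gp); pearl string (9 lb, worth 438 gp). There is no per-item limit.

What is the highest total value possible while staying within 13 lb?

1132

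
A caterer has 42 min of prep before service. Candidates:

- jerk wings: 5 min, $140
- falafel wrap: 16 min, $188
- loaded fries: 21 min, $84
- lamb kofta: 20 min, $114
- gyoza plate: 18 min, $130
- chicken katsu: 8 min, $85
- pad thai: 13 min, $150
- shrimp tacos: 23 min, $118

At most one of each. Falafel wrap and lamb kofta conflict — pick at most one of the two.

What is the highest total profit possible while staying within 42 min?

Taking jerk wings + falafel wrap + chicken katsu + pad thai: 42 min used, 563 in profit.

563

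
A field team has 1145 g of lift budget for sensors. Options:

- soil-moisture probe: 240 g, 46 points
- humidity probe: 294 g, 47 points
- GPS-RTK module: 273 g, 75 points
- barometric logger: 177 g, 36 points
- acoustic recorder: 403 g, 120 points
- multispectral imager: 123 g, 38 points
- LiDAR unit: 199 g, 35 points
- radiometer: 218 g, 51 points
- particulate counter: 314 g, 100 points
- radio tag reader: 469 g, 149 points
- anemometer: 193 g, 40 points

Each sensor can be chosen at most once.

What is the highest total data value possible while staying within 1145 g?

344

By data value per g: particulate counter 0.32, radio tag reader 0.32, multispectral imager 0.31 lead.
Filling by ratio: multispectral imager + radiometer + particulate counter + radio tag reader for 338, with 21 g left unused.
A better packing is GPS-RTK module + acoustic recorder + radio tag reader: 1145 g, total 344.
Every other selection either busts 1145 g or fails to beat 344.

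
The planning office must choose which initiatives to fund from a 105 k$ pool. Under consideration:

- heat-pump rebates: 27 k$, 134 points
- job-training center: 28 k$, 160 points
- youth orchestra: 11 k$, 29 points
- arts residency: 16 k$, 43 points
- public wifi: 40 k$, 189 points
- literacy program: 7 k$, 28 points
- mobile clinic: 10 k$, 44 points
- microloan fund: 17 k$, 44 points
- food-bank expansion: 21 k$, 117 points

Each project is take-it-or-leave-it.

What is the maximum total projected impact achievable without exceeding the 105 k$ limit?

527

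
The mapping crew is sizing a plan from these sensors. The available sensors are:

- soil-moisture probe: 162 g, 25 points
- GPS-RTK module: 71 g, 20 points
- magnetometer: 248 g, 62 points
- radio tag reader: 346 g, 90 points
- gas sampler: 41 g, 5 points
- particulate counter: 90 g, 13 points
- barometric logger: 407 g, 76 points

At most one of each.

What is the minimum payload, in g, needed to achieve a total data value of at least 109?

Need the lightest bundle worth ≥ 109.
Taking GPS-RTK module + radio tag reader gives 110 (≥ 109) for 417 g.
Below 417 g the best achievable stays under 109.

417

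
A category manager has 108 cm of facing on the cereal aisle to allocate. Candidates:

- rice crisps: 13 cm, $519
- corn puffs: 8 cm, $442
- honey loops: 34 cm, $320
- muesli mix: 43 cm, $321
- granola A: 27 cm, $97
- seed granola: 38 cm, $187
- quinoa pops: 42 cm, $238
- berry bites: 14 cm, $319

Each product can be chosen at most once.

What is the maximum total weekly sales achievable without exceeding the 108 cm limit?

1787

Ranking by ratio (weekly sales/cm): corn puffs 55.25, rice crisps 39.92, berry bites 22.79.
Best packing: rice crisps + corn puffs + honey loops + seed granola + berry bites — 107 cm, 1787 total.
Runner-up rice crisps + corn puffs + muesli mix + granola A + berry bites tops out at 1698.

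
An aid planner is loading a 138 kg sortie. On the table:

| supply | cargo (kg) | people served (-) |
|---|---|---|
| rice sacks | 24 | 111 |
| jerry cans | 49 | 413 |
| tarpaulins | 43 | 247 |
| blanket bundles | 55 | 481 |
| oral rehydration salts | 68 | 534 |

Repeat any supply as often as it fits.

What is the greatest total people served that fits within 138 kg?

Best packing: rice sacks + 2×blanket bundles — 134 kg, 1073 total.
No other feasible combination exceeds 1073.

1073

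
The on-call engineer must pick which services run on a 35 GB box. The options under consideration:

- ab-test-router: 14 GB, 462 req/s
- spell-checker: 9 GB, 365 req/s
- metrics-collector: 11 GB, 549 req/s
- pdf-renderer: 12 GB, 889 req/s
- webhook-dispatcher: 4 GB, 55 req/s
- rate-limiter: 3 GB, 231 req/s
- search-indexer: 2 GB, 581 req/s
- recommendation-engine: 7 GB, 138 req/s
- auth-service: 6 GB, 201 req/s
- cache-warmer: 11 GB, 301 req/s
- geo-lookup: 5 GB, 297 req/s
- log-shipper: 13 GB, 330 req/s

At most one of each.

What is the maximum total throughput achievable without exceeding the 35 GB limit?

2547

By throughput per GB: search-indexer 290.50, rate-limiter 77.00, pdf-renderer 74.08, geo-lookup 59.40 lead.
Metrics-collector + pdf-renderer + rate-limiter + search-indexer + geo-lookup uses 33 of the 35 GB and totals 2547.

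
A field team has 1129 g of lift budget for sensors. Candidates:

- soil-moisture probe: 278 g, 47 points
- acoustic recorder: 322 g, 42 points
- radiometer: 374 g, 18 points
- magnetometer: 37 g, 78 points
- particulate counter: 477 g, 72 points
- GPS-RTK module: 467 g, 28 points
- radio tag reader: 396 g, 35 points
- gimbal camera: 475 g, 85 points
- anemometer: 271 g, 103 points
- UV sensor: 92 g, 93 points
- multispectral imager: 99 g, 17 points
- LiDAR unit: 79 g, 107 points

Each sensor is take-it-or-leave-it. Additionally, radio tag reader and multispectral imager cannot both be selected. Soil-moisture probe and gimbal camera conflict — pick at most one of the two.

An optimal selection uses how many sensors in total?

6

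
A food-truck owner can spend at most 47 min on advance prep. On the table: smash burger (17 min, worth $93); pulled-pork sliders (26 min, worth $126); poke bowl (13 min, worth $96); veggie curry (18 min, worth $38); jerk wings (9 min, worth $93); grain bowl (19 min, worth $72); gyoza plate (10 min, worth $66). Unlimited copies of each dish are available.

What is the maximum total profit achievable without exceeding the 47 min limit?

465

Taking 5×jerk wings: 45 min used, 465 in profit.
The spare 2 min is too small for any remaining dish, and no exchange beats 465.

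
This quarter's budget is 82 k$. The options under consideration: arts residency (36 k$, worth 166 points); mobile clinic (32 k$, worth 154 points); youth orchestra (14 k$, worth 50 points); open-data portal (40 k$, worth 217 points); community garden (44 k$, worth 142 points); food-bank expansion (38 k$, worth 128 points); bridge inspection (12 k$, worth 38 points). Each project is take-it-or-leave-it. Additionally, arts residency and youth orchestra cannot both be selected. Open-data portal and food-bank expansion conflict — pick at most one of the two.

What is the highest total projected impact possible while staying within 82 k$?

Ranking by ratio (projected impact/k$): open-data portal 5.42, mobile clinic 4.81, arts residency 4.61, youth orchestra 3.57.
Filling by ratio: mobile clinic + open-data portal for 371, with 10 k$ left unused.
Replace mobile clinic with arts residency: the trade gains 12 net, giving 383 at 76 k$.

383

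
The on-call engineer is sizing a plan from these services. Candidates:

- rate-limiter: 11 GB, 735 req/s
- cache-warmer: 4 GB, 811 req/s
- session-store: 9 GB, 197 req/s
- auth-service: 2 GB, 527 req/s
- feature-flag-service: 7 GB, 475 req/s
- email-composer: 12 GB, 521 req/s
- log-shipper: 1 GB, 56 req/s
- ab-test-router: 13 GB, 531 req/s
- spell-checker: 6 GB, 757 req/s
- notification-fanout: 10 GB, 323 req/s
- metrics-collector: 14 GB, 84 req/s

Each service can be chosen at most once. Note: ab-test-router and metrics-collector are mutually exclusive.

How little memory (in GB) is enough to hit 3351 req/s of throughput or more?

31

Need the lightest bundle worth ≥ 3351.
rate-limiter + cache-warmer + auth-service + feature-flag-service + log-shipper + spell-checker: 3361 throughput at 31 GB.
Below 31 GB the best achievable stays under 3351.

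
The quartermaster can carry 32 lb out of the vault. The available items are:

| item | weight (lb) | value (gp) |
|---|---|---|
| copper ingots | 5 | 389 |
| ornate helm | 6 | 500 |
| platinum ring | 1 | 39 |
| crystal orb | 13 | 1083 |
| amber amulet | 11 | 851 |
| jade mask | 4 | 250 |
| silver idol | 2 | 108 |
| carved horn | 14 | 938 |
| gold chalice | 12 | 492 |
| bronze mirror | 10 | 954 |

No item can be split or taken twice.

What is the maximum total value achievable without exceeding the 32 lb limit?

2694

A density-first pass picks ornate helm + platinum ring + crystal orb + silver idol + bronze mirror — 2684 at 32 lb.
A better packing is copper ingots + ornate helm + amber amulet + bronze mirror: 32 lb, total 2694.
Every other selection either busts 32 lb or fails to beat 2694.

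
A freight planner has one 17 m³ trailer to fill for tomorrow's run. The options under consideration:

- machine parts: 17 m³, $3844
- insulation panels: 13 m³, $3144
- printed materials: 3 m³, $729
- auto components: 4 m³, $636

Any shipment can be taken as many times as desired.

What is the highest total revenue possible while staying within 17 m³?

3873

Taking the top-ratio shipments first gives 5×printed materials for 3645 (15 m³).
The 12 m³ tied up in 4×printed materials is better spent on insulation panels — total rises to 3873 (16 m³).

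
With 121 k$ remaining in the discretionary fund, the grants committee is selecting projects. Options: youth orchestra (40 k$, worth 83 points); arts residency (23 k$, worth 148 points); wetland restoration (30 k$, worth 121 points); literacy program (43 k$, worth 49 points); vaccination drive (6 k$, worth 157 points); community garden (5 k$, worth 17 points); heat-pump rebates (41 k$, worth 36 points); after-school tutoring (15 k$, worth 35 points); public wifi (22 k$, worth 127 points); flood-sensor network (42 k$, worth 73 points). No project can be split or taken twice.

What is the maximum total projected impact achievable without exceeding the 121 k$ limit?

The ratio heuristic lands on arts residency + wetland restoration + vaccination drive + community garden + after-school tutoring + public wifi (605) but leaves 20 k$ idle.
Replace community garden and after-school tutoring with youth orchestra: the trade gains 31 net, giving 636 at 121 k$.

636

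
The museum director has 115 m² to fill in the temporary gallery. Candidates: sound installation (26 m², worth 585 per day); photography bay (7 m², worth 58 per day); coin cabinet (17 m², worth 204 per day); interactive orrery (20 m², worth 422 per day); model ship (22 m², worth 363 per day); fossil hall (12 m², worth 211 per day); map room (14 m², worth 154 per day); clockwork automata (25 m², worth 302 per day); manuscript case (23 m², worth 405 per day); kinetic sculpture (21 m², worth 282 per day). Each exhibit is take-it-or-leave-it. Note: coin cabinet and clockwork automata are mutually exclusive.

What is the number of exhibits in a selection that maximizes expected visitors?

The maximum expected visitors within 115 m² is 2057.
sound installation + interactive orrery + model ship + manuscript case + kinetic sculpture hits 2057 at 112 m².
Every optimal selection uses 5 exhibits.

5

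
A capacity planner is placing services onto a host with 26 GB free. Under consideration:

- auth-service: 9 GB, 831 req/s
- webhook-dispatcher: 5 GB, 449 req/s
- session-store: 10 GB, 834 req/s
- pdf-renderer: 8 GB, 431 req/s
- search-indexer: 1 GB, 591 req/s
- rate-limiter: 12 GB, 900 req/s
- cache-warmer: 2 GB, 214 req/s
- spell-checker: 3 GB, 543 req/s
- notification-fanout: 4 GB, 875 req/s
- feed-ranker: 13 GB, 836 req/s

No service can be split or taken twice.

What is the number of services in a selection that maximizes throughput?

Optimal total is 3506.
One optimal bundle: webhook-dispatcher + session-store + search-indexer + cache-warmer + spell-checker + notification-fanout (25 GB).
Every optimal selection uses 6 services.

6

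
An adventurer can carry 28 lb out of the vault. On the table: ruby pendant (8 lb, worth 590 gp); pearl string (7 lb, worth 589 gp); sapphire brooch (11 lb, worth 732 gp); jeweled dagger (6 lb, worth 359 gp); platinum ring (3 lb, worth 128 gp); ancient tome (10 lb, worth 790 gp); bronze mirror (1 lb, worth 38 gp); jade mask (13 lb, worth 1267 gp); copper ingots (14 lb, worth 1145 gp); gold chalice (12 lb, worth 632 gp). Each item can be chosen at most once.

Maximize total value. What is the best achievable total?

2450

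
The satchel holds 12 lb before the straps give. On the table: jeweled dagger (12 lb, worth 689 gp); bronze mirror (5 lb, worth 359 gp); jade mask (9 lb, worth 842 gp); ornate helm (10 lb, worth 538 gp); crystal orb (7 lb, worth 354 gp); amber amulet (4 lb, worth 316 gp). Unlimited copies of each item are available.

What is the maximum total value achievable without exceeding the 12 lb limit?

Density check — jade mask 93.56, amber amulet 79.00, bronze mirror 71.80, jeweled dagger 57.42 are the best per lb.
The ratio heuristic lands on jade mask (842) but leaves 3 lb idle.
The 9 lb tied up in jade mask is better spent on 3×amber amulet — total rises to 948 (12 lb).

948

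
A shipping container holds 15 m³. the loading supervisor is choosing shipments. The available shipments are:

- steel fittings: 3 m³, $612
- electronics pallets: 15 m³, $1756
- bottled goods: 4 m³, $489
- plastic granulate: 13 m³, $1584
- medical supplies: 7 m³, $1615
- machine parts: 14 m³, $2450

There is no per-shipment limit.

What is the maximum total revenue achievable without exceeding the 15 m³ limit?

3230

Best packing: 2×medical supplies — 14 m³, 3230 total.
No other feasible combination exceeds 3230.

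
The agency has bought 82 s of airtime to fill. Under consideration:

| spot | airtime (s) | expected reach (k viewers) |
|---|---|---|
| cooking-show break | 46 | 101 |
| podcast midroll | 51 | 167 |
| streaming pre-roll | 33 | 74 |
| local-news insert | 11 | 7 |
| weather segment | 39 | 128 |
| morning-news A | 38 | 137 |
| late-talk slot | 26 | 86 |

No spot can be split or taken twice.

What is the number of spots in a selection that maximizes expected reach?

Best achievable expected reach is 265.
weather segment + morning-news A hits 265 at 77 s.
Any selection reaching 265 contains exactly 2 spots.

2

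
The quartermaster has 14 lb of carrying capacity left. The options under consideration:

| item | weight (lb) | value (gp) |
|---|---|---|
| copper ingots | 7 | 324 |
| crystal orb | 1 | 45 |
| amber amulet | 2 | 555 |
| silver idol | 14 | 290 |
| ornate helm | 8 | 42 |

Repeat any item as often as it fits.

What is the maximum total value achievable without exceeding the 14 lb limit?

Taking 7×amber amulet: 14 lb used, 3885 in value.

3885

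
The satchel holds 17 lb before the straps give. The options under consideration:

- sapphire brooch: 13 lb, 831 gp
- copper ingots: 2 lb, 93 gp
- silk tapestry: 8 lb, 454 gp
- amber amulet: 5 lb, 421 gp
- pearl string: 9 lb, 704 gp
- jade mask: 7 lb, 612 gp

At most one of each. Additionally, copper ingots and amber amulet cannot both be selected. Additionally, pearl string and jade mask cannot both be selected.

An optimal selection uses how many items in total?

Optimal total is 1159.
For example copper ingots + silk tapestry + jade mask achieves it, using 17 lb.
All optima have 3 items.

3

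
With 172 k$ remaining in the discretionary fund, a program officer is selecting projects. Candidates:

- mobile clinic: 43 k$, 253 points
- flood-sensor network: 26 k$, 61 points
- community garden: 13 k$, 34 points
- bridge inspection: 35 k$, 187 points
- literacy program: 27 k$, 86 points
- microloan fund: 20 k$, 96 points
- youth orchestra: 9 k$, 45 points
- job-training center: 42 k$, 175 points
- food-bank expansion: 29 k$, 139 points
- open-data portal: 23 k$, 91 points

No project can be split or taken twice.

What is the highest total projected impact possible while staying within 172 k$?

Ranking by ratio (projected impact/k$): mobile clinic 5.88, bridge inspection 5.34, youth orchestra 5.00.
Taking the top-ratio projects first gives mobile clinic + community garden + bridge inspection + microloan fund + youth orchestra + food-bank expansion + open-data portal for 845 (172 k$).
Replace community garden and youth orchestra and open-data portal with job-training center: the trade gains 5 net, giving 850 at 169 k$.

850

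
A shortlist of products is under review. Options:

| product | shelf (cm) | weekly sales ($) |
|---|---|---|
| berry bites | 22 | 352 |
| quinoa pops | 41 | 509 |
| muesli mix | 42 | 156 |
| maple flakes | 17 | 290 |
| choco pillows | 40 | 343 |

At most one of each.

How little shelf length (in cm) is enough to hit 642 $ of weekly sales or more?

Look for the lowest-shelf combination reaching 642.
berry bites + maple flakes: 642 weekly sales at 39 cm.
Any bundle with less than 39 cm falls short of 642.

39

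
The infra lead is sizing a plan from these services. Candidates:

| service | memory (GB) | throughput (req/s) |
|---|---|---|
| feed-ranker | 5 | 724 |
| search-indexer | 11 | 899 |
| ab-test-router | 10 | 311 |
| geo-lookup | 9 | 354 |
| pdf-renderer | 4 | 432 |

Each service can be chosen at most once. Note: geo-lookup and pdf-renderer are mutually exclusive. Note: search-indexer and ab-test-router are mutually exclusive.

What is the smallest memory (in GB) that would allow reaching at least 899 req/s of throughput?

9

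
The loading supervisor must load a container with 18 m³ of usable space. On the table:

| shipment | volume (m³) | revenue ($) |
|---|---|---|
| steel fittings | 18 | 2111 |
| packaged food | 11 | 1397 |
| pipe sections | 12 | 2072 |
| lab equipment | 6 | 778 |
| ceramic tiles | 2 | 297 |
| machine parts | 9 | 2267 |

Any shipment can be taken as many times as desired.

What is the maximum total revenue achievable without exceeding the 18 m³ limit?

2×machine parts uses 18 of the 18 m³ and totals 4534.
Nothing else within 18 m³ beats 4534.

4534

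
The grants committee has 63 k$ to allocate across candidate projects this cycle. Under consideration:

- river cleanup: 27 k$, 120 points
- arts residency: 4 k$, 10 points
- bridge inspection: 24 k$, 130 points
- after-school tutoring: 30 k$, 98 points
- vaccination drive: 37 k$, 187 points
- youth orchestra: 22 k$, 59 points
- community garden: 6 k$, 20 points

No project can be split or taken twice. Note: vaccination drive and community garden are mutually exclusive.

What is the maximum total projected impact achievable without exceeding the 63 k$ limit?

Ranking by ratio (projected impact/k$): bridge inspection 5.42, vaccination drive 5.05, river cleanup 4.44, community garden 3.33.
Bridge inspection + vaccination drive uses 61 of the 63 k$ and totals 317.
That's the maximum — no feasible swap from here does better than 317.

317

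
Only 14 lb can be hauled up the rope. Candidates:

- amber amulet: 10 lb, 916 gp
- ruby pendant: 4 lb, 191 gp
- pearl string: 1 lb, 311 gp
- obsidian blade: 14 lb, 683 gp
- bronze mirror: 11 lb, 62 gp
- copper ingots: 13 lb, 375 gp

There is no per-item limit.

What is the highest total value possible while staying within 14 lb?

Best packing: 14×pearl string — 14 lb, 4354 total.
Nothing else within 14 lb beats 4354.

4354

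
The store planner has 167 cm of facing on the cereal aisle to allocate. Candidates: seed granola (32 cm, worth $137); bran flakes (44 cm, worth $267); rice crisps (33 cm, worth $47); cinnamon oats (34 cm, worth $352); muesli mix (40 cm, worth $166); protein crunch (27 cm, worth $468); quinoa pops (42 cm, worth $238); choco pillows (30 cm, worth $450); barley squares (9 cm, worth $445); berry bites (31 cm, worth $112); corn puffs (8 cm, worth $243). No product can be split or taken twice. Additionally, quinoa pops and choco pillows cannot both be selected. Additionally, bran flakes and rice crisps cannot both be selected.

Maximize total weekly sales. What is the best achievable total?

2225

Best packing: bran flakes + cinnamon oats + protein crunch + choco pillows + barley squares + corn puffs — 152 cm, 2225 total.
The closest alternative, cinnamon oats + muesli mix + protein crunch + choco pillows + barley squares + corn puffs, reaches only 2124.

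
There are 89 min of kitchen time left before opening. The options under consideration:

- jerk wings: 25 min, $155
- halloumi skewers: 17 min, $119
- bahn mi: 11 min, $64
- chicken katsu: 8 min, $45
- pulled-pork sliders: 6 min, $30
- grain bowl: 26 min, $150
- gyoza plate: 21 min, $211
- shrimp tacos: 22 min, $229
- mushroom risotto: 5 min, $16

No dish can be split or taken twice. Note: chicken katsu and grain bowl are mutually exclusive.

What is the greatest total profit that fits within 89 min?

714

Ranking by ratio (profit/min): shrimp tacos 10.41, gyoza plate 10.05, halloumi skewers 7.00, jerk wings 6.20.
The ratio ordering already packs tightly: jerk wings + halloumi skewers + gyoza plate + shrimp tacos, 85 min, 714.
An exhaustive check of the 512 subsets confirms 714.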